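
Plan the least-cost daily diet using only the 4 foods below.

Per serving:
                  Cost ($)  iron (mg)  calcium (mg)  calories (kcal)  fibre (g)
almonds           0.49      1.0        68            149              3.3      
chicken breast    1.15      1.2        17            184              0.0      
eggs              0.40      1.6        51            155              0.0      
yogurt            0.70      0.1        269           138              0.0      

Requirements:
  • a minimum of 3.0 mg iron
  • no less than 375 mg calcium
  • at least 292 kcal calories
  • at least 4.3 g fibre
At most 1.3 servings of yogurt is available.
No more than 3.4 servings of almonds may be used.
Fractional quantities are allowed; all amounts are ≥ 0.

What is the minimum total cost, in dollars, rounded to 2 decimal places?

Let x1 = servings of almonds, x2 = servings of chicken breast, x3 = servings of eggs, x4 = servings of yogurt.
Minimize 0.49x1 + 1.15x2 + 0.4x3 + 0.7x4 with:
  1x1 + 1.2x2 + 1.6x3 + 0.1x4 ≥ 3   (iron)
  68x1 + 17x2 + 51x3 + 269x4 ≥ 375   (calcium)
  149x1 + 184x2 + 155x3 + 138x4 ≥ 292   (calories)
  3.3x1 ≥ 4.3   (fibre)
  x4 ≤ 1.3
  x1 ≤ 3.4
  x1, x2, x3, x4 ≥ 0.
The cheapest feasible vertex uses only almonds, eggs, yogurt; chicken breast is not used. There the iron, calcium, fibre constraints are tight.
Optimal quantities: almonds = 1.303 servings, eggs = 1.006 servings, yogurt = 0.8739 servings.
Objective = 0.49·1.303 + 0.4·1.006 + 0.7·0.8739 = 1.6526.

$1.65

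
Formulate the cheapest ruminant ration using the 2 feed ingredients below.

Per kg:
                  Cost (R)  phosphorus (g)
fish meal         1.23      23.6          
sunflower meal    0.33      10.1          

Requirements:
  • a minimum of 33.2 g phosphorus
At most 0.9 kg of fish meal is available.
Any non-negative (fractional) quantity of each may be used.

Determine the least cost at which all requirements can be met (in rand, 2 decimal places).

R1.08

Let x1 = kg of fish meal, x2 = kg of sunflower meal.
min 1.23x1 + 0.33x2 with:
  23.6x1 + 10.1x2 ≥ 33.2   (phosphorus)
  x1 ≤ 0.9
  x1, x2 ≥ 0.
The cheapest feasible vertex uses only sunflower meal; fish meal is not used. There the phosphorus constraint is tight.
So sunflower meal = 3.287 kg.
Cost = 0.33·3.287 = 1.0847.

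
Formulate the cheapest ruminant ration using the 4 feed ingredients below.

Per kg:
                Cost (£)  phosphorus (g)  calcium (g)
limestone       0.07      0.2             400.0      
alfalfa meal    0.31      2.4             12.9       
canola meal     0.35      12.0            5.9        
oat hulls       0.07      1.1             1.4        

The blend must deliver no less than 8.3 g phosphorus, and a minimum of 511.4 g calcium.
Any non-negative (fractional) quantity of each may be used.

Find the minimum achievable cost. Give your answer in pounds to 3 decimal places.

Let x1 = kg of limestone, x2 = kg of alfalfa meal, x3 = kg of canola meal, x4 = kg of oat hulls.
Minimise 0.07x1 + 0.31x2 + 0.35x3 + 0.07x4 subject to:
  0.2x1 + 2.4x2 + 12x3 + 1.1x4 ≥ 8.3   (phosphorus)
  400x1 + 12.9x2 + 5.9x3 + 1.4x4 ≥ 511.4   (calcium)
  x1, x2, x3, x4 ≥ 0.
At the optimum only limestone, canola meal are positive (alfalfa meal, oat hulls = 0). Binding constraints: phosphorus and calcium.
That vertex is x1 = 1.2686, x3 = 0.67052.
Total cost: 0.07·1.2686 + 0.35·0.67052 = 0.32348.

£0.323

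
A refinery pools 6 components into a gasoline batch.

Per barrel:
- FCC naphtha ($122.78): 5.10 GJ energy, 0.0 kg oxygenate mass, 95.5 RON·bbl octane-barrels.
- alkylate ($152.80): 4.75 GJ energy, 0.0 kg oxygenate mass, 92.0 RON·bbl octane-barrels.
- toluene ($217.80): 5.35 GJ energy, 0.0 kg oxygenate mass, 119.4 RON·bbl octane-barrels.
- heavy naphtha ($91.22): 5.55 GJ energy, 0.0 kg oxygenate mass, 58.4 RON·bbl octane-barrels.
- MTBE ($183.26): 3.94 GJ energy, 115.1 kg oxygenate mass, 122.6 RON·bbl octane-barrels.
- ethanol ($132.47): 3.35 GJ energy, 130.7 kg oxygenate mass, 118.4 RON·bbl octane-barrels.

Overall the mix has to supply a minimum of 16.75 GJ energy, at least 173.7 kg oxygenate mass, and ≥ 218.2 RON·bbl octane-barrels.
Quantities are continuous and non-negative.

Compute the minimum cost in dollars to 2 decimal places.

This is a linear program. Let x1 = barrels of FCC naphtha, x2 = barrels of alkylate, x3 = barrels of toluene, x4 = barrels of heavy naphtha, x5 = barrels of MTBE, x6 = barrels of ethanol.
min 122.78x1 + 152.8x2 + 217.8x3 + 91.22x4 + 183.26x5 + 132.47x6 with:
  5.1x1 + 4.75x2 + 5.35x3 + 5.55x4 + 3.94x5 + 3.35x6 ≥ 16.75   (energy)
  115.1x5 + 130.7x6 ≥ 173.7   (oxygenate mass)
  95.5x1 + 92x2 + 119.4x3 + 58.4x4 + 122.6x5 + 118.4x6 ≥ 218.2   (octane-barrels)
  x1, x2, x3, x4, x5, x6 ≥ 0.
At the optimum only heavy naphtha, ethanol are positive (FCC naphtha, alkylate, toluene, MTBE = 0). The energy and oxygenate mass requirements are met with equality.
Optimal quantities: heavy naphtha = 2.2158 barrels, ethanol = 1.329 barrels.
Objective = 91.22·2.2158 + 132.47·1.329 = 378.1779.

$378.18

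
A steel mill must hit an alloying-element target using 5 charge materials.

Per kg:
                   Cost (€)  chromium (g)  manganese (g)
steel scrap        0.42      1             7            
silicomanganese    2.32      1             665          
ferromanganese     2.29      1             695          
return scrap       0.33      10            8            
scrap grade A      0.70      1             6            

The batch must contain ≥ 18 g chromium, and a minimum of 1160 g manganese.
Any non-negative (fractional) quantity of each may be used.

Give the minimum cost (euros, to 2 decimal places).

Set it up as a linear program. Let x1 = kg of steel scrap, x2 = kg of silicomanganese, x3 = kg of ferromanganese, x4 = kg of return scrap, x5 = kg of scrap grade A.
min 0.42x1 + 2.32x2 + 2.29x3 + 0.33x4 + 0.7x5 with:
  1x1 + 1x2 + 1x3 + 10x4 + 1x5 ≥ 18   (chromium)
  7x1 + 665x2 + 695x3 + 8x4 + 6x5 ≥ 1160   (manganese)
  x1, x2, x3, x4, x5 ≥ 0.
The optimal basis is {ferromanganese, return scrap}; steel scrap, silicomanganese, scrap grade A drop out. The chromium and manganese requirements are met with equality.
So ferromanganese = 1.65 kg, return scrap = 1.635 kg.
Total cost: 2.29·1.65 + 0.33·1.635 = 4.3181.

€4.32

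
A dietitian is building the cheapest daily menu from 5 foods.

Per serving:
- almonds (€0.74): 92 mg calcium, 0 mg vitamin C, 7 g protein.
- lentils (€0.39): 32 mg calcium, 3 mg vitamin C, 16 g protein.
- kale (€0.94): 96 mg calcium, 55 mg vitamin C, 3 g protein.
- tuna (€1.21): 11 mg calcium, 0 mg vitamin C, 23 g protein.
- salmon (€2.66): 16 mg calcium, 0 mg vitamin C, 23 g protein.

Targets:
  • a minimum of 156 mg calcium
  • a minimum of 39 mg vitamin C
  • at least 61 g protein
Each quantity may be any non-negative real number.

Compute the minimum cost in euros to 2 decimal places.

Let x1 = servings of almonds, x2 = servings of lentils, x3 = servings of kale, x4 = servings of tuna, x5 = servings of salmon.
min 0.74x1 + 0.39x2 + 0.94x3 + 1.21x4 + 2.66x5 with:
  92x1 + 32x2 + 96x3 + 11x4 + 16x5 ≥ 156   (calcium)
  3x2 + 55x3 ≥ 39   (vitamin C)
  7x1 + 16x2 + 3x3 + 23x4 + 23x5 ≥ 61   (protein)
  x1, x2, x3, x4, x5 ≥ 0.
The minimum-cost mix takes nothing from almonds, tuna, salmon — only lentils, kale. There the vitamin C and protein constraints are tight.
Solving gives x2 = 3.718, x3 = 0.5063.
Total cost: 0.39·3.718 + 0.94·0.5063 = 1.9259.

€1.93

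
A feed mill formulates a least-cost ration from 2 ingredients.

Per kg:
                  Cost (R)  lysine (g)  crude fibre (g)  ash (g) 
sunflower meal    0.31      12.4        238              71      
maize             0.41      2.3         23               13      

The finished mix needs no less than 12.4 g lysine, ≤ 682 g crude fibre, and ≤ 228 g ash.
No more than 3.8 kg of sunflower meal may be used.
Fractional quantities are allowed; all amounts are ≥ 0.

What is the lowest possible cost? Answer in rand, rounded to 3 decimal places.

R0.310

Let x1 = kg of sunflower meal, x2 = kg of maize.
Minimize 0.31x1 + 0.41x2 subject to:
  12.4x1 + 2.3x2 ≥ 12.4   (lysine)
  238x1 + 23x2 ≤ 682   (crude fibre)
  71x1 + 13x2 ≤ 228   (ash)
  x1 ≤ 3.8
  x1, x2 ≥ 0.
The optimal basis is {sunflower meal}; maize drops out. There the lysine constraint is tight.
Optimal quantities: sunflower meal = 1 kg.
Objective = 0.31·1 = 0.31000.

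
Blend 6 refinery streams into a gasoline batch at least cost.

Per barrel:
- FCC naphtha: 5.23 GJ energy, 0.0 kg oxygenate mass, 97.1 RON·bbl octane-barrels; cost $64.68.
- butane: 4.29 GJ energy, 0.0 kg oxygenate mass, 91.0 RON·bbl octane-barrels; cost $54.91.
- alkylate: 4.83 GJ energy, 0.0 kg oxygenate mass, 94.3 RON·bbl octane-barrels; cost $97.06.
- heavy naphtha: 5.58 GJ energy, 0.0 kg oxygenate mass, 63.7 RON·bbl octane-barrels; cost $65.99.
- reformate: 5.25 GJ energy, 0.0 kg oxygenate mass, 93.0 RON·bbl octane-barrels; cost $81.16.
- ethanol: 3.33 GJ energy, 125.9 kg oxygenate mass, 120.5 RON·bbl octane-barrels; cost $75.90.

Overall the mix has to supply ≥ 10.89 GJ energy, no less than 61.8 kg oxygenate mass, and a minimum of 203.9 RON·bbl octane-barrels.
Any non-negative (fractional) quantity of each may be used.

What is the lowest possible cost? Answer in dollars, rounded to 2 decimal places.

$149.67

This is a linear program. Let x1 = barrels of FCC naphtha, x2 = barrels of butane, x3 = barrels of alkylate, x4 = barrels of heavy naphtha, x5 = barrels of reformate, x6 = barrels of ethanol.
Minimise 64.68x1 + 54.91x2 + 97.06x3 + 65.99x4 + 81.16x5 + 75.9x6 subject to:
  5.23x1 + 4.29x2 + 4.83x3 + 5.58x4 + 5.25x5 + 3.33x6 ≥ 10.89   (energy)
  125.9x6 ≥ 61.8   (oxygenate mass)
  97.1x1 + 91x2 + 94.3x3 + 63.7x4 + 93x5 + 120.5x6 ≥ 203.9   (octane-barrels)
  x1, x2, x3, x4, x5, x6 ≥ 0.
At the optimum only FCC naphtha, heavy naphtha, ethanol are positive (butane, alkylate, reformate = 0). The energy, oxygenate mass, octane-barrels requirements are met with equality.
Optimal quantities: FCC naphtha = 1.0454 barrels, heavy naphtha = 0.67886 barrels, ethanol = 0.49087 barrels.
Total cost: 64.68·1.0454 + 65.99·0.67886 + 75.9·0.49087 = 149.6715.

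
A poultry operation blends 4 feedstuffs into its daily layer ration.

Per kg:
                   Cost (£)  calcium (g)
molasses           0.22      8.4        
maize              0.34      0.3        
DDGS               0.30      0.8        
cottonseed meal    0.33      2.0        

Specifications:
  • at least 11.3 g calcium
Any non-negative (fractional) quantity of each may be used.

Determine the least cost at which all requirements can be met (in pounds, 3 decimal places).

£0.296

Let x1 = kg of molasses, x2 = kg of maize, x3 = kg of DDGS, x4 = kg of cottonseed meal.
Minimize 0.22x1 + 0.34x2 + 0.3x3 + 0.33x4 with:
  8.4x1 + 0.3x2 + 0.8x3 + 2x4 ≥ 11.3   (calcium)
  x1, x2, x3, x4 ≥ 0.
At the optimum only molasses is positive (maize, DDGS, cottonseed meal = 0). The calcium requirement is met with equality.
Solving gives x1 = 1.345.
Objective = 0.22·1.345 = 0.29590.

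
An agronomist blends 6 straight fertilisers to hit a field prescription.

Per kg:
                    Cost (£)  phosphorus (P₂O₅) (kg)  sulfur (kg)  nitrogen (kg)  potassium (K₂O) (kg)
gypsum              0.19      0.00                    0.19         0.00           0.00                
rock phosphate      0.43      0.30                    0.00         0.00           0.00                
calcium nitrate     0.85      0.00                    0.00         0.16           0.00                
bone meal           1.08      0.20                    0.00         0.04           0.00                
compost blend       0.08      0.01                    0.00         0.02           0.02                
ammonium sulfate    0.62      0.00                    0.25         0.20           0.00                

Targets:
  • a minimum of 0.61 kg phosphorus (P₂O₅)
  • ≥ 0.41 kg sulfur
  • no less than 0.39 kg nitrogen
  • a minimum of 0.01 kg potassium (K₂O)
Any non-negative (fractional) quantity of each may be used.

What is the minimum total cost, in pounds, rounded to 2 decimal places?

£2.09

Set it up as a linear program. Let x1 = kg of gypsum, x2 = kg of rock phosphate, x3 = kg of calcium nitrate, x4 = kg of bone meal, x5 = kg of compost blend, x6 = kg of ammonium sulfate.
Minimise 0.19x1 + 0.43x2 + 0.85x3 + 1.08x4 + 0.08x5 + 0.62x6 s.t.:
  0.3x2 + 0.2x4 + 0.01x5 ≥ 0.61   (phosphorus (P₂O₅))
  0.19x1 + 0.25x6 ≥ 0.41   (sulfur)
  0.16x3 + 0.04x4 + 0.02x5 + 0.2x6 ≥ 0.39   (nitrogen)
  0.02x5 ≥ 0.01   (potassium (K₂O))
  x1, x2, x3, x4, x5, x6 ≥ 0.
At the optimum only rock phosphate, compost blend, ammonium sulfate are positive (gypsum, calcium nitrate, bone meal = 0). Binding constraints: phosphorus (P₂O₅), nitrogen, potassium (K₂O).
That vertex is x2 = 2.017, x5 = 0.5, x6 = 1.9.
Total cost: 0.43·2.017 + 0.08·0.5 + 0.62·1.9 = 2.0853.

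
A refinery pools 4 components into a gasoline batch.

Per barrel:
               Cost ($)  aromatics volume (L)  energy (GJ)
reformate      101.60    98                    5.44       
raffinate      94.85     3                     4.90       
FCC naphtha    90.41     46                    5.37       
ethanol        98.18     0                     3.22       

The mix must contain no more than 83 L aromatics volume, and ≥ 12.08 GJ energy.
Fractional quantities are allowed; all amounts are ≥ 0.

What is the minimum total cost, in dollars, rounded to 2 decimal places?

Treat it as an LP. Let x1 = barrels of reformate, x2 = barrels of raffinate, x3 = barrels of FCC naphtha, x4 = barrels of ethanol.
Minimize 101.6x1 + 94.85x2 + 90.41x3 + 98.18x4 subject to:
  98x1 + 3x2 + 46x3 ≤ 83   (aromatics volume)
  5.44x1 + 4.9x2 + 5.37x3 + 3.22x4 ≥ 12.08   (energy)
  x1, x2, x3, x4 ≥ 0.
The minimum-cost mix takes nothing from reformate, ethanol — only raffinate, FCC naphtha. The aromatics volume and energy requirements are met with equality.
Solving gives x2 = 0.52544, x3 = 1.7701.
Total cost: 94.85·0.52544 + 90.41·1.7701 = 209.8727.

$209.87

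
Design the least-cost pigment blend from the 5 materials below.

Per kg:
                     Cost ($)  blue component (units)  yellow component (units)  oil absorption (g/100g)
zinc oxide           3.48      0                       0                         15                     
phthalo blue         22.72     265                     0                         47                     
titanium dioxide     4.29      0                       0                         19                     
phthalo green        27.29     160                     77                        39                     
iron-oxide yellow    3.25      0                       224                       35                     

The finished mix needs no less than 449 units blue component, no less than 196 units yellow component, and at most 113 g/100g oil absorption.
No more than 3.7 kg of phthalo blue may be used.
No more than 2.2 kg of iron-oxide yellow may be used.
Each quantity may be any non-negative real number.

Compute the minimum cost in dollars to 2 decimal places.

$41.34

This is a linear program. Let x1 = kg of zinc oxide, x2 = kg of phthalo blue, x3 = kg of titanium dioxide, x4 = kg of phthalo green, x5 = kg of iron-oxide yellow.
Minimize 3.48x1 + 22.72x2 + 4.29x3 + 27.29x4 + 3.25x5 s.t.:
  265x2 + 160x4 ≥ 449   (blue component)
  77x4 + 224x5 ≥ 196   (yellow component)
  15x1 + 47x2 + 19x3 + 39x4 + 35x5 ≤ 113   (oil absorption)
  x2 ≤ 3.7
  x5 ≤ 2.2
  x1, x2, x3, x4, x5 ≥ 0.
The minimum-cost mix takes nothing from zinc oxide, titanium dioxide, phthalo green — only phthalo blue, iron-oxide yellow. The blue component and yellow component requirements are met with equality.
That vertex is x2 = 1.6943, x5 = 0.875.
Objective = 22.72·1.6943 + 3.25·0.875 = 41.3382.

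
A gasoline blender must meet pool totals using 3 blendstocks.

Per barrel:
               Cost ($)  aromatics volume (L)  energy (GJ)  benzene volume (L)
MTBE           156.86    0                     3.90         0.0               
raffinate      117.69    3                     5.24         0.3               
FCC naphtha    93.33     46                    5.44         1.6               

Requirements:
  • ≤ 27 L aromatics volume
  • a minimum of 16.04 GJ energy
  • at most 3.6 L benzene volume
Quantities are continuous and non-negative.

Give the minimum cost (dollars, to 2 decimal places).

$348.27

Let x1 = barrels of MTBE, x2 = barrels of raffinate, x3 = barrels of FCC naphtha.
Minimise 156.86x1 + 117.69x2 + 93.33x3 subject to:
  3x2 + 46x3 ≤ 27   (aromatics volume)
  3.9x1 + 5.24x2 + 5.44x3 ≥ 16.04   (energy)
  0.3x2 + 1.6x3 ≤ 3.6   (benzene volume)
  x1, x2, x3 ≥ 0.
The minimum-cost mix takes nothing from MTBE — only raffinate, FCC naphtha. There the aromatics volume and energy constraints are tight.
That vertex is x2 = 2.62976, x3 = 0.41545.
Objective = 117.69·2.62976 + 93.33·0.41545 = 348.2704.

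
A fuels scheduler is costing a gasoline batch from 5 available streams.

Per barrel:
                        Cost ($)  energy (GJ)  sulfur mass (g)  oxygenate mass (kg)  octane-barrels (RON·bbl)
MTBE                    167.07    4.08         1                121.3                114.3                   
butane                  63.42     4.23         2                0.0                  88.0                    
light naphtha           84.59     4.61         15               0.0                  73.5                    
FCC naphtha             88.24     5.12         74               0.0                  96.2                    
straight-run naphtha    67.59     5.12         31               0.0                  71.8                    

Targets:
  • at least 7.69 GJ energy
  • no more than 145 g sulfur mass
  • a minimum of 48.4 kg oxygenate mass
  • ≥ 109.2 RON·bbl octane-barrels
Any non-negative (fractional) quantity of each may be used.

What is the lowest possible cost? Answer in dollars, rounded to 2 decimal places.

Let x1 = barrels of MTBE, x2 = barrels of butane, x3 = barrels of light naphtha, x4 = barrels of FCC naphtha, x5 = barrels of straight-run naphtha.
min 167.07x1 + 63.42x2 + 84.59x3 + 88.24x4 + 67.59x5 s.t.:
  4.08x1 + 4.23x2 + 4.61x3 + 5.12x4 + 5.12x5 ≥ 7.69   (energy)
  1x1 + 2x2 + 15x3 + 74x4 + 31x5 ≤ 145   (sulfur mass)
  121.3x1 ≥ 48.4   (oxygenate mass)
  114.3x1 + 88x2 + 73.5x3 + 96.2x4 + 71.8x5 ≥ 109.2   (octane-barrels)
  x1, x2, x3, x4, x5 ≥ 0.
The minimum-cost mix takes nothing from butane, light naphtha, FCC naphtha — only MTBE, straight-run naphtha. Binding constraints: energy and oxygenate mass.
So MTBE = 0.399 barrels, straight-run naphtha = 1.184 barrels.
Objective = 167.07·0.399 + 67.59·1.184 = 146.6875.

$146.69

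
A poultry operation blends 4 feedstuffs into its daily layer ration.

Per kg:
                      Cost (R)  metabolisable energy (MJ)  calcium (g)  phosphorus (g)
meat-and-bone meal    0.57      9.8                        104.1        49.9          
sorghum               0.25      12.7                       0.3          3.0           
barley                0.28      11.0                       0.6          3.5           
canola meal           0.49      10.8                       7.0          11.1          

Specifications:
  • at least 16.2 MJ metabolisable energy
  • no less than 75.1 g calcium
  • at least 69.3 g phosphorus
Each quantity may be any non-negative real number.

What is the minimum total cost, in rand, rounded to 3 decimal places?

Let x1 = kg of meat-and-bone meal, x2 = kg of sorghum, x3 = kg of barley, x4 = kg of canola meal.
Minimise 0.57x1 + 0.25x2 + 0.28x3 + 0.49x4 with:
  9.8x1 + 12.7x2 + 11x3 + 10.8x4 ≥ 16.2   (metabolisable energy)
  104.1x1 + 0.3x2 + 0.6x3 + 7x4 ≥ 75.1   (calcium)
  49.9x1 + 3x2 + 3.5x3 + 11.1x4 ≥ 69.3   (phosphorus)
  x1, x2, x3, x4 ≥ 0.
The minimum-cost mix takes nothing from barley, canola meal — only meat-and-bone meal, sorghum. Binding constraints: metabolisable energy and phosphorus.
That vertex is x1 = 1.376, x2 = 0.2139.
Objective = 0.57·1.376 + 0.25·0.2139 = 0.83780.

R0.838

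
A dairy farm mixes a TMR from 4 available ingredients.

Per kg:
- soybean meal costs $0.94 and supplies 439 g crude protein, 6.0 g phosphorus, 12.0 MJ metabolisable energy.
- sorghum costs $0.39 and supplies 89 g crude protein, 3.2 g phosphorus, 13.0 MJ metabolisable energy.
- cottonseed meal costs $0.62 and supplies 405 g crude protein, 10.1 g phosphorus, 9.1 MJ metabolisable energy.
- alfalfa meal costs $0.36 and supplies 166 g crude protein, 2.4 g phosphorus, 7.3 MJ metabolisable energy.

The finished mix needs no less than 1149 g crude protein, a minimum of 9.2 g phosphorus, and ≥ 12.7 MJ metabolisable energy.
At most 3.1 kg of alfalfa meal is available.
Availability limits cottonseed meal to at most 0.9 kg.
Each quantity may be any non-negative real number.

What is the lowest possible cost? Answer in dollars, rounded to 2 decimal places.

$2.24

Treat it as an LP. Let x1 = kg of soybean meal, x2 = kg of sorghum, x3 = kg of cottonseed meal, x4 = kg of alfalfa meal.
Minimize 0.94x1 + 0.39x2 + 0.62x3 + 0.36x4 subject to:
  439x1 + 89x2 + 405x3 + 166x4 ≥ 1149   (crude protein)
  6x1 + 3.2x2 + 10.1x3 + 2.4x4 ≥ 9.2   (phosphorus)
  12x1 + 13x2 + 9.1x3 + 7.3x4 ≥ 12.7   (metabolisable energy)
  x4 ≤ 3.1
  x3 ≤ 0.9
  x1, x2, x3, x4 ≥ 0.
The cheapest feasible vertex uses only soybean meal, cottonseed meal; sorghum, alfalfa meal are not used. There the crude protein and the cottonseed meal cap constraints are tight.
Optimal quantities: soybean meal = 1.787 kg, cottonseed meal = 0.9 kg.
Hence cost = 0.94·1.787 + 0.62·0.9 = $2.2378.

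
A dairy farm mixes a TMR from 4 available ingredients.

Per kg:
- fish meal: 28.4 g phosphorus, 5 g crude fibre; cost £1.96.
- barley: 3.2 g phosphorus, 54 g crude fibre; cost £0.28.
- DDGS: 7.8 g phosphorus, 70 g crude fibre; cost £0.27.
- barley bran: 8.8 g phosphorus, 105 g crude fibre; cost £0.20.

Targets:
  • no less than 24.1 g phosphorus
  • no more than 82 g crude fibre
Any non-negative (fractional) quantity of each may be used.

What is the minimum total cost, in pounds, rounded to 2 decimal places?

£1.36

Let x1 = kg of fish meal, x2 = kg of barley, x3 = kg of DDGS, x4 = kg of barley bran.
Minimize 1.96x1 + 0.28x2 + 0.27x3 + 0.2x4 subject to:
  28.4x1 + 3.2x2 + 7.8x3 + 8.8x4 ≥ 24.1   (phosphorus)
  5x1 + 54x2 + 70x3 + 105x4 ≤ 82   (crude fibre)
  x1, x2, x3, x4 ≥ 0.
The cheapest feasible vertex uses only fish meal, barley bran; barley, DDGS are not used. There the phosphorus and crude fibre constraints are tight.
That vertex is x1 = 0.6157, x4 = 0.7516.
Cost = 1.96·0.6157 + 0.2·0.7516 = 1.3571.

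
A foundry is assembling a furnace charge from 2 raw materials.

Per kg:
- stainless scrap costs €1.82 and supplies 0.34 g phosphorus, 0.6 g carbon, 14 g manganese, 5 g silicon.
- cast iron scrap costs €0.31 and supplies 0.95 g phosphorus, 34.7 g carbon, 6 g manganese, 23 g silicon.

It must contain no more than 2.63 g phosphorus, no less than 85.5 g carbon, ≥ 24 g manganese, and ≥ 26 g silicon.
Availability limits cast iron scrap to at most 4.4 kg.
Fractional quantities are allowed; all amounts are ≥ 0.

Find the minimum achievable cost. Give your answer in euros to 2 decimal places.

€1.92

Let x1 = kg of stainless scrap, x2 = kg of cast iron scrap.
Minimize 1.82x1 + 0.31x2 s.t.:
  0.34x1 + 0.95x2 ≤ 2.63   (phosphorus)
  0.6x1 + 34.7x2 ≥ 85.5   (carbon)
  14x1 + 6x2 ≥ 24   (manganese)
  5x1 + 23x2 ≥ 26   (silicon)
  x2 ≤ 4.4
  x1, x2 ≥ 0.
Both inputs are positive at the optimum. Binding constraints: phosphorus and manganese.
Solving gives x1 = 0.6234, x2 = 2.545.
Hence cost = 1.82·0.6234 + 0.31·2.545 = €1.9235.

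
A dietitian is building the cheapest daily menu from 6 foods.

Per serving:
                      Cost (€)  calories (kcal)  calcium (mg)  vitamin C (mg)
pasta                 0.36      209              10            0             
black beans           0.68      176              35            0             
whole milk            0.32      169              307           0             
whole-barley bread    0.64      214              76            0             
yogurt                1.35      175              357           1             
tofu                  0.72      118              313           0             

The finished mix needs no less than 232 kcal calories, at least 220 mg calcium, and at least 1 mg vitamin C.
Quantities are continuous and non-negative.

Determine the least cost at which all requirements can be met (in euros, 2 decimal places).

This is a linear program. Let x1 = servings of pasta, x2 = servings of black beans, x3 = servings of whole milk, x4 = servings of whole-barley bread, x5 = servings of yogurt, x6 = servings of tofu.
Minimize 0.36x1 + 0.68x2 + 0.32x3 + 0.64x4 + 1.35x5 + 0.72x6 s.t.:
  209x1 + 176x2 + 169x3 + 214x4 + 175x5 + 118x6 ≥ 232   (calories)
  10x1 + 35x2 + 307x3 + 76x4 + 357x5 + 313x6 ≥ 220   (calcium)
  1x5 ≥ 1   (vitamin C)
  x1, x2, x3, x4, x5, x6 ≥ 0.
At the optimum only pasta, yogurt are positive (black beans, whole milk, whole-barley bread, tofu = 0). There the calories and vitamin C constraints are tight.
Optimal quantities: pasta = 0.2727 servings, yogurt = 1 serving.
Cost = 0.36·0.2727 + 1.35·1 = 1.4482.

€1.45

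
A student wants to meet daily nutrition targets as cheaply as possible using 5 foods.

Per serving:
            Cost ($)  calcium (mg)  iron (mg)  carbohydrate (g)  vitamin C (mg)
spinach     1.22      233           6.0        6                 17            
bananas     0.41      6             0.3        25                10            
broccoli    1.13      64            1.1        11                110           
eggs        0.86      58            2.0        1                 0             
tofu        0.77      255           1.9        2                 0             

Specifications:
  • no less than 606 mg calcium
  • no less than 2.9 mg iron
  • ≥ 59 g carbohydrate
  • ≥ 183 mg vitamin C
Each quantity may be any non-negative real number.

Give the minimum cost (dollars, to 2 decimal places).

Let x1 = servings of spinach, x2 = servings of bananas, x3 = servings of broccoli, x4 = servings of eggs, x5 = servings of tofu.
Minimise 1.22x1 + 0.41x2 + 1.13x3 + 0.86x4 + 0.77x5 s.t.:
  233x1 + 6x2 + 64x3 + 58x4 + 255x5 ≥ 606   (calcium)
  6x1 + 0.3x2 + 1.1x3 + 2x4 + 1.9x5 ≥ 2.9   (iron)
  6x1 + 25x2 + 11x3 + 1x4 + 2x5 ≥ 59   (carbohydrate)
  17x1 + 10x2 + 110x3 ≥ 183   (vitamin C)
  x1, x2, x3, x4, x5 ≥ 0.
The minimum-cost mix takes nothing from spinach, eggs — only bananas, broccoli, tofu. There the calcium, carbohydrate, vitamin C constraints are tight.
So bananas = 1.533 servings, broccoli = 1.524 servings, tofu = 1.958 servings.
Cost = 0.41·1.533 + 1.13·1.524 + 0.77·1.958 = 3.8583.

$3.86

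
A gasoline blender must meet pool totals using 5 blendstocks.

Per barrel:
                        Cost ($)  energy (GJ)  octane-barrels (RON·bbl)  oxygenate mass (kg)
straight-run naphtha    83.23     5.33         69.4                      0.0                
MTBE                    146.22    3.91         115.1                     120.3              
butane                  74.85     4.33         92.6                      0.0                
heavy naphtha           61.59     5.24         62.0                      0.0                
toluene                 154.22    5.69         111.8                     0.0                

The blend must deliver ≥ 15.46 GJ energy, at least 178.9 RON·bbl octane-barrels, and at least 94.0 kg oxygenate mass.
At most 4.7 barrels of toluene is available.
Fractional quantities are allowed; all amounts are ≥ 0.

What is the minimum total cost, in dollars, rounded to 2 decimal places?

Set it up as a linear program. Let x1 = barrels of straight-run naphtha, x2 = barrels of MTBE, x3 = barrels of butane, x4 = barrels of heavy naphtha, x5 = barrels of toluene.
min 83.23x1 + 146.22x2 + 74.85x3 + 61.59x4 + 154.22x5 with:
  5.33x1 + 3.91x2 + 4.33x3 + 5.24x4 + 5.69x5 ≥ 15.46   (energy)
  69.4x1 + 115.1x2 + 92.6x3 + 62x4 + 111.8x5 ≥ 178.9   (octane-barrels)
  120.3x2 ≥ 94   (oxygenate mass)
  x5 ≤ 4.7
  x1, x2, x3, x4, x5 ≥ 0.
The optimal basis is {MTBE, heavy naphtha}; straight-run naphtha, butane, toluene drop out. Binding constraints: energy and oxygenate mass.
Optimal quantities: MTBE = 0.78138 barrels, heavy naphtha = 2.3673 barrels.
Cost = 146.22·0.78138 + 61.59·2.3673 = 260.0554.

$260.06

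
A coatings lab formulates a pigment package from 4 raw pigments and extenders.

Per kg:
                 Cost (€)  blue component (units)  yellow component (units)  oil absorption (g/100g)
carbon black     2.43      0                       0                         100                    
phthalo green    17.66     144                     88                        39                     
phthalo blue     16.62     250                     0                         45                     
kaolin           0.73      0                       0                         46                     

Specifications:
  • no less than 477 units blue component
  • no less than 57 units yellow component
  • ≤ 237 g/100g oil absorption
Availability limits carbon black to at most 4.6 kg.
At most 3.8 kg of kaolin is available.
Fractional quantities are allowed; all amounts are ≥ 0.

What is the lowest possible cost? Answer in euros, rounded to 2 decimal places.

€36.95

Set it up as a linear program. Let x1 = kg of carbon black, x2 = kg of phthalo green, x3 = kg of phthalo blue, x4 = kg of kaolin.
Minimise 2.43x1 + 17.66x2 + 16.62x3 + 0.73x4 s.t.:
  144x2 + 250x3 ≥ 477   (blue component)
  88x2 ≥ 57   (yellow component)
  100x1 + 39x2 + 45x3 + 46x4 ≤ 237   (oil absorption)
  x1 ≤ 4.6
  x4 ≤ 3.8
  x1, x2, x3, x4 ≥ 0.
The minimum-cost mix takes nothing from carbon black, kaolin — only phthalo green, phthalo blue. The blue component and yellow component requirements are met with equality.
That vertex is x2 = 0.6477, x3 = 1.535.
Hence cost = 17.66·0.6477 + 16.62·1.535 = €36.9501.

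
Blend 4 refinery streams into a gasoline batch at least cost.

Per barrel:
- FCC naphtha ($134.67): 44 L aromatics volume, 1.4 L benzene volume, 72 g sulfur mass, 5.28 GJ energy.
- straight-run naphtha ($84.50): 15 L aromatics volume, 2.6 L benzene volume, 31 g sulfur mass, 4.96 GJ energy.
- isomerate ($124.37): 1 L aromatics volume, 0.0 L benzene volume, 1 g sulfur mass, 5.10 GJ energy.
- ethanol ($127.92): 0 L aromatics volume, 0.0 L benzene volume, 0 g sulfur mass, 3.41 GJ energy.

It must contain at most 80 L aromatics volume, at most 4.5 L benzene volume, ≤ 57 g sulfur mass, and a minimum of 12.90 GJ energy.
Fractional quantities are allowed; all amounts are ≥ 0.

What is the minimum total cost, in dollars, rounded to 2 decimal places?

Set it up as a linear program. Let x1 = barrels of FCC naphtha, x2 = barrels of straight-run naphtha, x3 = barrels of isomerate, x4 = barrels of ethanol.
min 134.67x1 + 84.5x2 + 124.37x3 + 127.92x4 subject to:
  44x1 + 15x2 + 1x3 ≤ 80   (aromatics volume)
  1.4x1 + 2.6x2 ≤ 4.5   (benzene volume)
  72x1 + 31x2 + 1x3 ≤ 57   (sulfur mass)
  5.28x1 + 4.96x2 + 5.1x3 + 3.41x4 ≥ 12.9   (energy)
  x1, x2, x3, x4 ≥ 0.
The cheapest feasible vertex uses only straight-run naphtha, isomerate; FCC naphtha, ethanol are not used. There the benzene volume and energy constraints are tight.
That vertex is x2 = 1.7308, x3 = 0.84615.
Objective = 84.5·1.7308 + 124.37·0.84615 = 251.4883.

$251.49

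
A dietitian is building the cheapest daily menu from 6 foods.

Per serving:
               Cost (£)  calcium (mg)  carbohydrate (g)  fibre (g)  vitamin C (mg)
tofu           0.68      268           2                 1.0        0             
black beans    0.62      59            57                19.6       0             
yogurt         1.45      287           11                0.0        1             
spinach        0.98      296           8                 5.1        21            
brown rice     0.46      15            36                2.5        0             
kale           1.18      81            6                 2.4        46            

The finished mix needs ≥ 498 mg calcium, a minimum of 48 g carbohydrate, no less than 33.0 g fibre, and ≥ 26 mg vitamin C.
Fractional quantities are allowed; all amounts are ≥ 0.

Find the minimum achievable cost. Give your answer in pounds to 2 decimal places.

£2.18

Let x1 = servings of tofu, x2 = servings of black beans, x3 = servings of yogurt, x4 = servings of spinach, x5 = servings of brown rice, x6 = servings of kale.
min 0.68x1 + 0.62x2 + 1.45x3 + 0.98x4 + 0.46x5 + 1.18x6 subject to:
  268x1 + 59x2 + 287x3 + 296x4 + 15x5 + 81x6 ≥ 498   (calcium)
  2x1 + 57x2 + 11x3 + 8x4 + 36x5 + 6x6 ≥ 48   (carbohydrate)
  1x1 + 19.6x2 + 5.1x4 + 2.5x5 + 2.4x6 ≥ 33   (fibre)
  1x3 + 21x4 + 46x6 ≥ 26   (vitamin C)
  x1, x2, x3, x4, x5, x6 ≥ 0.
The cheapest feasible vertex uses only tofu, black beans, spinach; yogurt, brown rice, kale are not used. There the calcium, fibre, vitamin C constraints are tight.
So tofu = 0.1932 servings, black beans = 1.352 servings, spinach = 1.238 servings.
Cost = 0.68·0.1932 + 0.62·1.352 + 0.98·1.238 = 2.1829.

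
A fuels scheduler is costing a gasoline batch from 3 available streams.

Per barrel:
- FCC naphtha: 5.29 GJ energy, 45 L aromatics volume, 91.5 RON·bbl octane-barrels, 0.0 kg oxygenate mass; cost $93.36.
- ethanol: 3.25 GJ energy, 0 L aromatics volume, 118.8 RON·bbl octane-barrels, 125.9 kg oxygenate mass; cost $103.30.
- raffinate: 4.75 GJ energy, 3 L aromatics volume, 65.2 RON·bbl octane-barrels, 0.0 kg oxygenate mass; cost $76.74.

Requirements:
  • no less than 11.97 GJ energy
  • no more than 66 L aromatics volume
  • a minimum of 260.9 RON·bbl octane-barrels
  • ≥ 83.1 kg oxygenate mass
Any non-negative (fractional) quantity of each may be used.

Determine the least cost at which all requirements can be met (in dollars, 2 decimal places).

Treat it as an LP. Let x1 = barrels of FCC naphtha, x2 = barrels of ethanol, x3 = barrels of raffinate.
Minimize 93.36x1 + 103.3x2 + 76.74x3 s.t.:
  5.29x1 + 3.25x2 + 4.75x3 ≥ 11.97   (energy)
  45x1 + 3x3 ≤ 66   (aromatics volume)
  91.5x1 + 118.8x2 + 65.2x3 ≥ 260.9   (octane-barrels)
  125.9x2 ≥ 83.1   (oxygenate mass)
  x1, x2, x3 ≥ 0.
All 3 inputs are positive at the optimum. There the energy, aromatics volume, octane-barrels constraints are tight.
Optimal quantities: FCC naphtha = 1.4488 barrels, ethanol = 0.93317 barrels, raffinate = 0.26801 barrels.
Hence cost = 93.36·1.4488 + 103.3·0.93317 + 76.74·0.26801 = $252.2235.

$252.22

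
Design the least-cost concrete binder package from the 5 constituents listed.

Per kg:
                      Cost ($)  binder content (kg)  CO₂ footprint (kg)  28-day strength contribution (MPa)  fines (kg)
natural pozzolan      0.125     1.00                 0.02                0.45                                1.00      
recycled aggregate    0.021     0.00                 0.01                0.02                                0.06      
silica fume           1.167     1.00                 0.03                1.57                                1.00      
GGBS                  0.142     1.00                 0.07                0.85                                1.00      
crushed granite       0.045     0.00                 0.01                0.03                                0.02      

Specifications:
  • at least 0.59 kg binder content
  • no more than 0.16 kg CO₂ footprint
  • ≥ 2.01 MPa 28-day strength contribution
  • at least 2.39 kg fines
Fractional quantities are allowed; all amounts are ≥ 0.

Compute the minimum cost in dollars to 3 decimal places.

$0.352

Let x1 = kg of natural pozzolan, x2 = kg of recycled aggregate, x3 = kg of silica fume, x4 = kg of GGBS, x5 = kg of crushed granite.
min 0.125x1 + 0.021x2 + 1.167x3 + 0.142x4 + 0.045x5 s.t.:
  1x1 + 1x3 + 1x4 ≥ 0.59   (binder content)
  0.02x1 + 0.01x2 + 0.03x3 + 0.07x4 + 0.01x5 ≤ 0.16   (CO₂ footprint)
  0.45x1 + 0.02x2 + 1.57x3 + 0.85x4 + 0.03x5 ≥ 2.01   (28-day strength contribution)
  1x1 + 0.06x2 + 1x3 + 1x4 + 0.02x5 ≥ 2.39   (fines)
  x1, x2, x3, x4, x5 ≥ 0.
The cheapest feasible vertex uses only natural pozzolan, GGBS; recycled aggregate, silica fume, crushed granite are not used. The CO₂ footprint and 28-day strength contribution requirements are met with equality.
So natural pozzolan = 0.3241 kg, GGBS = 2.193 kg.
Cost = 0.125·0.3241 + 0.142·2.193 = 0.35192.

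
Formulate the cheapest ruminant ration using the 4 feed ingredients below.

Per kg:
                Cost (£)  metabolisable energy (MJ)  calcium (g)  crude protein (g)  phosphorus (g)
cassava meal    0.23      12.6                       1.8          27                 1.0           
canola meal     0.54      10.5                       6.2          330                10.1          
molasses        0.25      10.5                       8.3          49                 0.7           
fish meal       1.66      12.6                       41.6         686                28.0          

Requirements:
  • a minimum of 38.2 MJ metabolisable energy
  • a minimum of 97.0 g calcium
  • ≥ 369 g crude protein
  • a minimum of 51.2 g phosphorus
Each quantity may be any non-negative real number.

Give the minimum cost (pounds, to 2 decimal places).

£3.64

Treat it as an LP. Let x1 = kg of cassava meal, x2 = kg of canola meal, x3 = kg of molasses, x4 = kg of fish meal.
Minimise 0.23x1 + 0.54x2 + 0.25x3 + 1.66x4 s.t.:
  12.6x1 + 10.5x2 + 10.5x3 + 12.6x4 ≥ 38.2   (metabolisable energy)
  1.8x1 + 6.2x2 + 8.3x3 + 41.6x4 ≥ 97   (calcium)
  27x1 + 330x2 + 49x3 + 686x4 ≥ 369   (crude protein)
  1x1 + 10.1x2 + 0.7x3 + 28x4 ≥ 51.2   (phosphorus)
  x1, x2, x3, x4 ≥ 0.
The cheapest feasible vertex uses only molasses, fish meal; cassava meal, canola meal are not used. There the calcium and phosphorus constraints are tight.
Optimal quantities: molasses = 2.883 kg, fish meal = 1.756 kg.
Cost = 0.25·2.883 + 1.66·1.756 = 3.6357.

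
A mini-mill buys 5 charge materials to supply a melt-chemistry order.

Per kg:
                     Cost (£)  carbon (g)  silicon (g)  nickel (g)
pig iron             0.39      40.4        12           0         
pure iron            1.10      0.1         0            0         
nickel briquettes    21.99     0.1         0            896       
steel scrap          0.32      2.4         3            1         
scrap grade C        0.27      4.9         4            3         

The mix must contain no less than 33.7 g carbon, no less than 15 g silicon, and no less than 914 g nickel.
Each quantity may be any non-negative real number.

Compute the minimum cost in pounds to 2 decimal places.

Treat it as an LP. Let x1 = kg of pig iron, x2 = kg of pure iron, x3 = kg of nickel briquettes, x4 = kg of steel scrap, x5 = kg of scrap grade C.
Minimise 0.39x1 + 1.1x2 + 21.99x3 + 0.32x4 + 0.27x5 subject to:
  40.4x1 + 0.1x2 + 0.1x3 + 2.4x4 + 4.9x5 ≥ 33.7   (carbon)
  12x1 + 3x4 + 4x5 ≥ 15   (silicon)
  896x3 + 1x4 + 3x5 ≥ 914   (nickel)
  x1, x2, x3, x4, x5 ≥ 0.
At the optimum only pig iron, nickel briquettes are positive (pure iron, steel scrap, scrap grade C = 0). The silicon and nickel requirements are met with equality.
Optimal quantities: pig iron = 1.25 kg, nickel briquettes = 1.02 kg.
Total cost: 0.39·1.25 + 21.99·1.02 = 22.9173.

£22.92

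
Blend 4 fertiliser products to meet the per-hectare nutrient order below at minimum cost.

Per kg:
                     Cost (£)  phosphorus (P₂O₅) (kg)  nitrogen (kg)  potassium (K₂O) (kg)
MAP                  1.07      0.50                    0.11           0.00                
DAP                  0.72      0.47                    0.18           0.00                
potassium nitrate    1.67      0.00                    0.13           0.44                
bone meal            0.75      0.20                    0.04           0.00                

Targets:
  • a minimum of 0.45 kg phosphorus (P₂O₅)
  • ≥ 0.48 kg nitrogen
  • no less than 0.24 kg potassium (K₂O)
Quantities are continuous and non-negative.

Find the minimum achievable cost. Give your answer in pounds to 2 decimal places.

This is a linear program. Let x1 = kg of MAP, x2 = kg of DAP, x3 = kg of potassium nitrate, x4 = kg of bone meal.
min 1.07x1 + 0.72x2 + 1.67x3 + 0.75x4 subject to:
  0.5x1 + 0.47x2 + 0.2x4 ≥ 0.45   (phosphorus (P₂O₅))
  0.11x1 + 0.18x2 + 0.13x3 + 0.04x4 ≥ 0.48   (nitrogen)
  0.44x3 ≥ 0.24   (potassium (K₂O))
  x1, x2, x3, x4 ≥ 0.
The optimal basis is {DAP, potassium nitrate}; MAP, bone meal drop out. The nitrogen and potassium (K₂O) requirements are met with equality.
So DAP = 2.273 kg, potassium nitrate = 0.5455 kg.
Total cost: 0.72·2.273 + 1.67·0.5455 = 2.5475.

£2.55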